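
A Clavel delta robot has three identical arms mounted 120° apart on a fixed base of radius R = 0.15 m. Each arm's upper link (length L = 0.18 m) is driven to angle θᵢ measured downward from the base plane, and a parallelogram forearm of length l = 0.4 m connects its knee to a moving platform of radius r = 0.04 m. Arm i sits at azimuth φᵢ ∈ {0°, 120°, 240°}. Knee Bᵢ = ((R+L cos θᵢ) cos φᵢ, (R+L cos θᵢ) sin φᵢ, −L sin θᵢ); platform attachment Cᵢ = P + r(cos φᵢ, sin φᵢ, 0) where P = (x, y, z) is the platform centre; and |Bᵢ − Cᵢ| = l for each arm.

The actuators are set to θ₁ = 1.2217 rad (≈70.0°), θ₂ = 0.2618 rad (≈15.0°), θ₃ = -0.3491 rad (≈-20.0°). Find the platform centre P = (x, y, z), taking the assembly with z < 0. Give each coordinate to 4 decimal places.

arm 1 at φ=0.0°: e+L cos θ1 = 0.1716;  centre 1 = (0.1716, 0.0000, -0.1691)
φ2=120.0°: virtual centre (-0.1419, 0.2458, -0.0466), radius l
arm 3 at φ=240.0°: e+L cos θ3 = 0.2791;  centre 3 = (-0.1396, -0.2417, 0.0616)
|centre ₂|²−|centre ₁|² = 0.0247;  |centre ₃|²−|centre ₁|² = 0.0237
linear system: -0.6270x+0.4917y = 0.0247−0.2451z; -0.6223x+-0.4835y = 0.0237−0.4614z
det = 0.6091;  x = -0.0387+0.5670z,  y = 0.0009+0.2246z
into |P−centre ₁|² = l²: 1.3719z² + 0.1002z + -0.0872 = 0;  Δ = 0.4884;  z = -0.2912 or 0.2182 → z<0 root = -0.2912
x = -0.2038, y = -0.0645

(-0.2038, -0.0645, -0.2912)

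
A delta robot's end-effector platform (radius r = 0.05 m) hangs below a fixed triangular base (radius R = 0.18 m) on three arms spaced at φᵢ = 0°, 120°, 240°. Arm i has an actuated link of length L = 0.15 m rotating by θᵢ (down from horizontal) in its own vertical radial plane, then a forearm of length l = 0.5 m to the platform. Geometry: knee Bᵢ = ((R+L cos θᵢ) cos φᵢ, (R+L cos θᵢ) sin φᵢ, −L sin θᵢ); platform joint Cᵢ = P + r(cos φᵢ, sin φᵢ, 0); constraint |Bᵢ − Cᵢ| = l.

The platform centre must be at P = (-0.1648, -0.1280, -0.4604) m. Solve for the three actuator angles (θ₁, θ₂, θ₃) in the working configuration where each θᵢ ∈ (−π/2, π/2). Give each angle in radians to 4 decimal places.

φ1=0.0° → target in arm frame (-0.1648, -0.1280)
  A cos θ + B sin θ = C:  0.2948·cos θ + -0.4604·sin θ = -0.2925
  √(A²+B²)=0.5467;  θ1 = -1.0013+2.1354 ≈ 1.1341
arm 2 (φ=120.0°): x'=-0.0285, y'=0.2067
  A=0.1585, B=-0.4604, C=(l²−L²−A²−y'²−z²)/(2L)=-0.1744
  γ=atan2(-0.4604,0.1585)=-1.2393;  ψ=arccos(-0.3581)=1.9370;  θ2=γ+ψ≈0.6977
rotate P by −φ3: (0.1933, -0.0787, -0.4604)
  A cos θ + B sin θ = C:  -0.0633·cos θ + -0.4604·sin θ = 0.0178
  √(A²+B²)=0.4647;  θ3 = -1.7073+1.5325 ≈ -0.1748

θ₁ = 1.1341, θ₂ = 0.6977, θ₃ = -0.1748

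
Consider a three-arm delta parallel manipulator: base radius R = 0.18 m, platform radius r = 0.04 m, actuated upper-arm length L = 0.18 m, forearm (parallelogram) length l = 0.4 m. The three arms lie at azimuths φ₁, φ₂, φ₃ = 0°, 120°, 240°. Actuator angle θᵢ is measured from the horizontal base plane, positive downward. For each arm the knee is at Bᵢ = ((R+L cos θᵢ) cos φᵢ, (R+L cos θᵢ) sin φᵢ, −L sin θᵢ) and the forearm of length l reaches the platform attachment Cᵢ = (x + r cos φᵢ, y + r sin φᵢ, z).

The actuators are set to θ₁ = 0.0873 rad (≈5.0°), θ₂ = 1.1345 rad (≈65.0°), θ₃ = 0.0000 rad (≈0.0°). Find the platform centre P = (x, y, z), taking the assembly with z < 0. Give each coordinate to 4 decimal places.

(0.0732, -0.1437, -0.2964)

O1 = (0.3193·cos0.0°, 0.3193·sin0.0°, -0.0157) = (0.3193, 0.0000, -0.0157)
arm 2 at φ=120.0°: ρ2 = 0.2161;  O2 = (-0.1080, 0.1871, -0.1631)
arm 3 at φ=240.0°: ρ3 = 0.3200;  O3 = (-0.1600, -0.2771, 0.0000)
|O₂|²−|O₁|² = -0.0289;  |O₃|²−|O₁|² = 0.0002
[-0.8547 0.3742 -0.2949]·P = -0.0289;  [-0.9586 -0.5543 0.0314]·P = 0.0002
Cramer: x(z) = 0.0192-0.1822z;  y(z) = -0.0335+0.3718z
quadratic in z: (1.1714)z²+(0.1159)z+(-0.0685)=0, √Δ=0.5784 → z ∈ {-0.2964, 0.1974}; z = -0.2964 (taking z<0)
x = 0.0732, y = -0.1437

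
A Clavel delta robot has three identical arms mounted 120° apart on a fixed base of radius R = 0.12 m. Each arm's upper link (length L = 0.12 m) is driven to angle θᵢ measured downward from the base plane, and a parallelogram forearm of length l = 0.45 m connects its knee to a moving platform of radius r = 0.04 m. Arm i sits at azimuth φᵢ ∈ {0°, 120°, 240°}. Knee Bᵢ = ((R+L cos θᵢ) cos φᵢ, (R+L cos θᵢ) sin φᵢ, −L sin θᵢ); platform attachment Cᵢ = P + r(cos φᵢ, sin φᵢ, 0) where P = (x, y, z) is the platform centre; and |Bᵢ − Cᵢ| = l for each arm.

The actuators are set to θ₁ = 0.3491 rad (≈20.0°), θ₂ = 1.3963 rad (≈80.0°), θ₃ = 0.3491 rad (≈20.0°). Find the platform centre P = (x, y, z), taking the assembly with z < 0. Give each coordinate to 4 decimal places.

(0.1053, -0.1824, -0.4430)

arm 1 at φ=0.0°: ρ1 = 0.1928;  S1 = (0.1928, 0.0000, -0.0410)
φ2=120.0°: virtual centre (-0.0504, 0.0873, -0.1182), radius l
S3 = (0.1928·cos240.0°, 0.1928·sin240.0°, -0.0410) = (-0.0964, -0.1669, -0.0410)
subtract pairs → two planes through P
plane₁₂: -0.4864x+0.1746y+-0.1543z = -0.0147
det = 0.2634;  x = 0.0186+-0.1956z,  y = -0.0323+0.3387z
sphere 1 gives Az²+Bz+C=0 with A=1.1530, B=0.1283, C=-0.1695;  B²−4AC=0.7980;  roots -0.4430, 0.3317;  negative root z = -0.4430
x = 0.1053, y = -0.1824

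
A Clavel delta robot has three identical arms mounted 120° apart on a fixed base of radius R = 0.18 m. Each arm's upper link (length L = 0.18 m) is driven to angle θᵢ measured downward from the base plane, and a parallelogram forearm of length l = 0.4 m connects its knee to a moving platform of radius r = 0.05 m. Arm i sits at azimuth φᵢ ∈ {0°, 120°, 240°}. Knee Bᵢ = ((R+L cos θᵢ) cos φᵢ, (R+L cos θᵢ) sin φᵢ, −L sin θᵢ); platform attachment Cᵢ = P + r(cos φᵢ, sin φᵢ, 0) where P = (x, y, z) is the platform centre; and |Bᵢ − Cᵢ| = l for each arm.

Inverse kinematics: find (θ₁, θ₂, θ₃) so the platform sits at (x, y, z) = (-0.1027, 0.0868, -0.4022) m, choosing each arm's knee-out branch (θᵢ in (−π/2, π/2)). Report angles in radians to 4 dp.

θ₁ = 1.1347, θ₂ = 0.2617, θ₃ = 0.8728

arm 1 (φ=0.0°): x'=-0.1027, y'=0.0868
  A cos θ + B sin θ = C:  0.2327·cos θ + -0.4022·sin θ = -0.2662
  θ1 = atan2(B,A) + arccos(C/0.4647) = 1.1347
arm 2 (φ=120.0°): x'=0.1265, y'=0.0455
  A=0.0035, B=-0.4022, C=(l²−L²−A²−y'²−z²)/(2L)=-0.1007
  γ=atan2(-0.4022,0.0035)=-1.5621;  ψ=arccos(-0.2504)=1.8238;  θ2=γ+ψ≈0.2617
arm 3 (φ=240.0°): x'=-0.0238, y'=-0.1323
  A=0.1538, B=-0.4022, C=(l²−L²−A²−y'²−z²)/(2L)=-0.2093
  θ3 = atan2(B,A) + arccos(C/0.4306) = 0.8728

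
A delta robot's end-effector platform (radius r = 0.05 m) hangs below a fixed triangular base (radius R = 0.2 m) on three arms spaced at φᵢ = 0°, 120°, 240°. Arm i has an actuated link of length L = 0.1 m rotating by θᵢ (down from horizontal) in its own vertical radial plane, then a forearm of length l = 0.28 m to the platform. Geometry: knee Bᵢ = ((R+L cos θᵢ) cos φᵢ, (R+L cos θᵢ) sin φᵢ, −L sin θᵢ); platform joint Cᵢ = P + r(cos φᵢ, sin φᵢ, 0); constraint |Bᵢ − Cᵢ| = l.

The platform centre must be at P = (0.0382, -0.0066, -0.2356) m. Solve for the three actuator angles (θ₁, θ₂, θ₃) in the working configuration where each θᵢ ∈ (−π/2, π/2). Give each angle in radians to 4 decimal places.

θ₁ = 0.4364, θ₂ = 0.9601, θ₃ = 0.8733

rotate P by −φ1: (0.0382, -0.0066, -0.2356)
  e−x'=0.1118;  (l²−L²−(e−x')²−y'²−z²)/2L = 0.0017
  θ1 = atan2(B,A) + arccos(C/0.2608) = 0.4364
φ2=120.0° → target in arm frame (-0.0248, -0.0298)
  A=0.1748, B=-0.2356, C=(l²−L²−A²−y'²−z²)/(2L)=-0.0928
  √(A²+B²)=0.2934;  θ2 = -0.9324+1.8926 ≈ 0.9601
rotate P by −φ3: (-0.0134, 0.0364, -0.2356)
  e−x'=0.1634;  (l²−L²−(e−x')²−y'²−z²)/2L = -0.0756
  γ=atan2(-0.2356,0.1634)=-0.9645;  ψ=arccos(-0.2638)=1.8377;  θ3=γ+ψ≈0.8733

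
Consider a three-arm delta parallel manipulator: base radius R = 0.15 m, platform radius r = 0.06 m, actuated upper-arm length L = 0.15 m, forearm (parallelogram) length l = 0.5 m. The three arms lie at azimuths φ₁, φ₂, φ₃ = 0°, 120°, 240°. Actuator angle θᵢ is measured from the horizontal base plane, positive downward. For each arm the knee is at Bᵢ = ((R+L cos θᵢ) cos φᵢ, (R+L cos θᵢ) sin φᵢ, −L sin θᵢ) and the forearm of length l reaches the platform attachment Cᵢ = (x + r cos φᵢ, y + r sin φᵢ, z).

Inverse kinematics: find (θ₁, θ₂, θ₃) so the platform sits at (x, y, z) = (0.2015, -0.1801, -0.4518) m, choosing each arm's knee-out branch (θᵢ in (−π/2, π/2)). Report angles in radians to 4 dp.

θ₁ = -0.0874, θ₂ = 1.3088, θ₃ = 0.4363

rotate P by −φ1: (0.2015, -0.1801, -0.4518)
  A cos θ + B sin θ = C:  -0.1115·cos θ + -0.4518·sin θ = -0.0716
  θ1 = atan2(B,A) + arccos(C/0.4654) = -0.0874
arm 2 (φ=120.0°): x'=-0.2567, y'=-0.0845
  A cos θ + B sin θ = C:  0.3467·cos θ + -0.4518·sin θ = -0.3466
  γ=atan2(-0.4518,0.3467)=-0.9162;  ψ=arccos(-0.6085)=2.2250;  θ2=γ+ψ≈1.3088
φ3=240.0° → target in arm frame (0.0552, 0.2646)
  e−x'=0.0348;  (l²−L²−(e−x')²−y'²−z²)/2L = -0.1594
  θ3 = atan2(B,A) + arccos(C/0.4531) = 0.4363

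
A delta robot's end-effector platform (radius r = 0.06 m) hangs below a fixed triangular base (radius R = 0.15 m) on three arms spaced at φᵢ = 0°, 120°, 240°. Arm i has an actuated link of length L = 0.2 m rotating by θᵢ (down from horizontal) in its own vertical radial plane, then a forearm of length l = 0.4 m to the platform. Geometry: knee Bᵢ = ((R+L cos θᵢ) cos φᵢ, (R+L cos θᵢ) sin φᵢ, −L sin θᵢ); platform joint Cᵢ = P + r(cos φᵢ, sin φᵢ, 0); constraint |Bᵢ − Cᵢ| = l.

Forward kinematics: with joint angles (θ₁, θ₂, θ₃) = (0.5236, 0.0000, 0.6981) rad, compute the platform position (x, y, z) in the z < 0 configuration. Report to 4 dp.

φ1=0.0°: virtual centre (0.2632, 0.0000, -0.1000), radius l
centre 2 = (0.2900·cos120.0°, 0.2900·sin120.0°, 0.0000) = (-0.1450, 0.2511, 0.0000)
φ3=240.0°: virtual centre (-0.1216, -0.2106, -0.1286), radius l
subtract pairs → two planes through P
plane₁₂: -0.8164x+0.5023y+0.2000z = 0.0048
det = 0.7305;  x = -0.0003+0.0761z,  y = 0.0091+-0.2745z
quadratic in z: (1.0812)z²+(0.1549)z+(-0.0805)=0, √Δ=0.6099 → z ∈ {-0.3537, 0.2104}; z = -0.3537 (taking z<0)
x = -0.0272, y = 0.1062

(-0.0272, 0.1062, -0.3537)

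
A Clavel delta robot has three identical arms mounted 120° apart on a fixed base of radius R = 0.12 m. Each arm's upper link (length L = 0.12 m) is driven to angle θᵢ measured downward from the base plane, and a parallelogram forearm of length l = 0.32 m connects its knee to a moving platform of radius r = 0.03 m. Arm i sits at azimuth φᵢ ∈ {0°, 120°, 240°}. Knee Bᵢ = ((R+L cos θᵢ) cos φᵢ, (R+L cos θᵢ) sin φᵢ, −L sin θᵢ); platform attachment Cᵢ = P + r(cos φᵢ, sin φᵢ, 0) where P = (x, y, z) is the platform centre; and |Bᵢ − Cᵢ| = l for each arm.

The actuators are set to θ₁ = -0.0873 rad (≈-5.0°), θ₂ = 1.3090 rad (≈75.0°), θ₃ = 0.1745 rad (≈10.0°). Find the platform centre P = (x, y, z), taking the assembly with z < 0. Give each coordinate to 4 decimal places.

S1 = (0.2095·cos0.0°, 0.2095·sin0.0°, 0.0105) = (0.2095, 0.0000, 0.0105)
S2 = (0.1211·cos120.0°, 0.1211·sin120.0°, -0.1159) = (-0.0605, 0.1048, -0.1159)
S3 = (0.2082·cos240.0°, 0.2082·sin240.0°, -0.0208) = (-0.1041, -0.1803, -0.0208)
|S₂|²−|S₁|² = -0.0159;  |S₃|²−|S₁|² = -0.0002
plane₁₂: -0.5401x+0.2097y+-0.2527z = -0.0159
det = 0.3263;  x = 0.0178+-0.3195z,  y = -0.0302+0.3823z
quadratic in z: (1.2482)z²+(0.0785)z+(-0.0646)=0, √Δ=0.5733 → z ∈ {-0.2611, 0.1982}; z = -0.2611 (taking z<0)
x = 0.1012, y = -0.1300

(0.1012, -0.1300, -0.2611)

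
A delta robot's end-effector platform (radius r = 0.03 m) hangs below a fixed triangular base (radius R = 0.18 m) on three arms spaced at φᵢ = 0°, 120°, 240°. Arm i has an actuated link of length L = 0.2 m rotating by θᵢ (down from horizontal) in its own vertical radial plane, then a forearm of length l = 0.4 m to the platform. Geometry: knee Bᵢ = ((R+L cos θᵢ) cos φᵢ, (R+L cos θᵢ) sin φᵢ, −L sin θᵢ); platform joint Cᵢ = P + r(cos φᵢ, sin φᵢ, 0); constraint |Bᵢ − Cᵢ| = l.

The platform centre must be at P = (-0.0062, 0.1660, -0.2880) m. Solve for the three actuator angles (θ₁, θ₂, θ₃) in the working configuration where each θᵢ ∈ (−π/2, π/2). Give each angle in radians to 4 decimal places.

arm 1 (φ=0.0°): x'=-0.0062, y'=0.1660
  A=0.1562, B=-0.2880, C=(l²−L²−A²−y'²−z²)/(2L)=-0.0372
  θ1 = atan2(B,A) + arccos(C/0.3276) = 0.6109
arm 2 (φ=120.0°): x'=0.1469, y'=-0.0776
  A cos θ + B sin θ = C:  0.0031·cos θ + -0.2880·sin θ = 0.0775
  γ=atan2(-0.2880,0.0031)=-1.5599;  ψ=arccos(0.2693)=1.2982;  θ2=γ+ψ≈-0.2617
arm 3 (φ=240.0°): x'=-0.1407, y'=-0.0884
  e−x'=0.2907;  (l²−L²−(e−x')²−y'²−z²)/2L = -0.1381
  γ=atan2(-0.2880,0.2907)=-0.7808;  ψ=arccos(-0.3375)=1.9150;  θ3=γ+ψ≈1.1342

θ₁ = 0.6109, θ₂ = -0.2617, θ₃ = 1.1342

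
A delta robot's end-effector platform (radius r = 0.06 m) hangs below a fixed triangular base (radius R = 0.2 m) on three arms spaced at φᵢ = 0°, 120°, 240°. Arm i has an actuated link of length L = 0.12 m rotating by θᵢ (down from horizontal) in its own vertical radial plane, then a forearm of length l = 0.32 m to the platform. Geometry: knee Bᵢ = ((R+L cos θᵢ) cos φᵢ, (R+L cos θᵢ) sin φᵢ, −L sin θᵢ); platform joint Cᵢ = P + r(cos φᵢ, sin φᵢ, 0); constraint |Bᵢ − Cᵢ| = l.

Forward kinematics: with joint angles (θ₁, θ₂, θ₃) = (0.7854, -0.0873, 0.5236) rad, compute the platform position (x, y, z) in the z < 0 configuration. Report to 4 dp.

(-0.0512, 0.0430, -0.2409)

centre 1 = (0.2249·cos0.0°, 0.2249·sin0.0°, -0.0849) = (0.2249, 0.0000, -0.0849)
centre 2 = (0.2595·cos120.0°, 0.2595·sin120.0°, 0.0105) = (-0.1298, 0.2248, 0.0105)
φ3=240.0°: virtual centre (-0.1220, -0.2112, -0.0600), radius l
subtract pairs → two planes through P
plane₁₂: -0.7092x+0.4495y+0.1906z = 0.0097
Cramer: x(z) = -0.0106+0.1683z;  y(z) = 0.0048-0.1586z
quadratic in z: (1.0535)z²+(0.0889)z+(-0.0397)=0, √Δ=0.4187 → z ∈ {-0.2409, 0.1565}; z = -0.2409 (taking z<0)
x = -0.0512, y = 0.0430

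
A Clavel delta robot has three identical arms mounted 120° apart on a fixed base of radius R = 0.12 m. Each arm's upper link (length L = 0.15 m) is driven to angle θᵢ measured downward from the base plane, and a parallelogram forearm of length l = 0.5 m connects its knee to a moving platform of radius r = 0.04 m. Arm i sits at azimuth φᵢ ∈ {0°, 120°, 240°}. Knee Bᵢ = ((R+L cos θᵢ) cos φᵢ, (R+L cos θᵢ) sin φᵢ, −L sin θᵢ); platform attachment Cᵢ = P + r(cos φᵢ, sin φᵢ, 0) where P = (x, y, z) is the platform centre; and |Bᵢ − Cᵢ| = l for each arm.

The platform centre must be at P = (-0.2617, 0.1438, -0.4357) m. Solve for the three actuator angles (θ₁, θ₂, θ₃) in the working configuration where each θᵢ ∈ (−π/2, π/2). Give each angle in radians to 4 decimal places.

rotate P by −φ1: (-0.2617, 0.1438, -0.4357)
  A cos θ + B sin θ = C:  0.3417·cos θ + -0.4357·sin θ = -0.3326
  √(A²+B²)=0.5537;  θ1 = -0.9057+2.2151 ≈ 1.3094
arm 2 (φ=120.0°): x'=0.2554, y'=0.1547
  A cos θ + B sin θ = C:  -0.1754·cos θ + -0.4357·sin θ = -0.0568
  θ2 = atan2(B,A) + arccos(C/0.4697) = -0.2615
φ3=240.0° → target in arm frame (0.0063, -0.2985)
  e−x'=0.0737;  (l²−L²−(e−x')²−y'²−z²)/2L = -0.1896
  √(A²+B²)=0.4419;  θ3 = -1.4033+2.0143 ≈ 0.6111

θ₁ = 1.3094, θ₂ = -0.2615, θ₃ = 0.6111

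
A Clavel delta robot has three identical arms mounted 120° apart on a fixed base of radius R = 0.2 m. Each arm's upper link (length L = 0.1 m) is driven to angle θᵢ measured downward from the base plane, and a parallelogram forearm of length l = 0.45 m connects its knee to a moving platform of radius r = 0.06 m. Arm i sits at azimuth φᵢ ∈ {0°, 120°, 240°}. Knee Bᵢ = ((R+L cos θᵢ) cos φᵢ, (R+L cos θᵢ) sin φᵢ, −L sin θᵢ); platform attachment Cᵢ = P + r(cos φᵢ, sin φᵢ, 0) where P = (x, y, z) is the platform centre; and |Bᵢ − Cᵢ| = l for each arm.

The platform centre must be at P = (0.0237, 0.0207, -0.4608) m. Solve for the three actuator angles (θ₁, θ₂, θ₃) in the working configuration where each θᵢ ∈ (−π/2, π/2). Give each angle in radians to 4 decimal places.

θ₁ = 0.6107, θ₂ = 0.6982, θ₃ = 0.8726

arm 1 (φ=0.0°): x'=0.0237, y'=0.0207
  A cos θ + B sin θ = C:  0.1163·cos θ + -0.4608·sin θ = -0.1690
  √(A²+B²)=0.4752;  θ1 = -1.3236+1.9343 ≈ 0.6107
arm 2 (φ=120.0°): x'=0.0061, y'=-0.0309
  A=0.1339, B=-0.4608, C=(l²−L²−A²−y'²−z²)/(2L)=-0.1936
  √(A²+B²)=0.4799;  θ2 = -1.2880+1.9861 ≈ 0.6982
rotate P by −φ3: (-0.0298, 0.0102, -0.4608)
  e−x'=0.1698;  (l²−L²−(e−x')²−y'²−z²)/2L = -0.2438
  γ=atan2(-0.4608,0.1698)=-1.2178;  ψ=arccos(-0.4965)=2.0904;  θ3=γ+ψ≈0.8726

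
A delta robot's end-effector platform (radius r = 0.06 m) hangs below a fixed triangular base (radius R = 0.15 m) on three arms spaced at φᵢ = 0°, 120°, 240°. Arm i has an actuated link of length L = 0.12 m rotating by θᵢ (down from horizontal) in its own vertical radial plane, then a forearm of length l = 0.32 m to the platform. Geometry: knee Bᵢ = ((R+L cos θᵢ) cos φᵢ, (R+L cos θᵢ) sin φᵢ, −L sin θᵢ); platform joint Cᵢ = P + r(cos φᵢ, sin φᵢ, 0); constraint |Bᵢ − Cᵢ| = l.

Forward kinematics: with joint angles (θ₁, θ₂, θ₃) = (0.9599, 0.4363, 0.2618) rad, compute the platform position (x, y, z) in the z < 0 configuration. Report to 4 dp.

φ1=0.0°: virtual centre (0.1588, 0.0000, -0.0983), radius l
S2 = (0.1988·cos120.0°, 0.1988·sin120.0°, -0.0507) = (-0.0994, 0.1721, -0.0507)
φ3=240.0°: virtual centre (-0.1030, -0.1783, -0.0311), radius l
eliminate P² terms by subtracting sphere 1 from 2 and 3
linear system: -0.5164x+0.3443y = 0.0072−0.0952z; -0.5236x+-0.3566y = 0.0085−0.1345z
Cramer: x(z) = -0.0150+0.2202z;  y(z) = -0.0017+0.0538z
quadratic in z: (1.0514)z²+(0.1198)z+(-0.0625)=0, √Δ=0.5265 → z ∈ {-0.3074, 0.1934}; z = -0.3074 (taking z<0)
x = -0.0827, y = -0.0182

(-0.0827, -0.0182, -0.3074)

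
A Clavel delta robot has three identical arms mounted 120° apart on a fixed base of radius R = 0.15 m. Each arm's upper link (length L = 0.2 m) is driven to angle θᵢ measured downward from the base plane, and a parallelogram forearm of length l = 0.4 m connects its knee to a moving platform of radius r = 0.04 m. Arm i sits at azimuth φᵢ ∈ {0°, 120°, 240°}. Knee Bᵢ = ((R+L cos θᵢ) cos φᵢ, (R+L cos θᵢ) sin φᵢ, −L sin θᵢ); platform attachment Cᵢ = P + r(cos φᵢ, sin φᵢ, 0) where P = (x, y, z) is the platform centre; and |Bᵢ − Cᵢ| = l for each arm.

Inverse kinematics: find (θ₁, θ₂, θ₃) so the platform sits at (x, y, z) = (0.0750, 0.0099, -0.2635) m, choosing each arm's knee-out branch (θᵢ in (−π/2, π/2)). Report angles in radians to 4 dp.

arm 1 (φ=0.0°): x'=0.0750, y'=0.0099
  A=0.0350, B=-0.2635, C=(l²−L²−A²−y'²−z²)/(2L)=0.1231
  γ=atan2(-0.2635,0.0350)=-1.4387;  ψ=arccos(0.4631)=1.0893;  θ1=γ+ψ≈-0.3495
φ2=120.0° → target in arm frame (-0.0289, -0.0699)
  A=0.1389, B=-0.2635, C=(l²−L²−A²−y'²−z²)/(2L)=0.0660
  θ2 = atan2(B,A) + arccos(C/0.2979) = 0.2619
rotate P by −φ3: (-0.0461, 0.0600, -0.2635)
  A cos θ + B sin θ = C:  0.1561·cos θ + -0.2635·sin θ = 0.0565
  γ=atan2(-0.2635,0.1561)=-1.0361;  ψ=arccos(0.1846)=1.3852;  θ3=γ+ψ≈0.3491

θ₁ = -0.3495, θ₂ = 0.2619, θ₃ = 0.3491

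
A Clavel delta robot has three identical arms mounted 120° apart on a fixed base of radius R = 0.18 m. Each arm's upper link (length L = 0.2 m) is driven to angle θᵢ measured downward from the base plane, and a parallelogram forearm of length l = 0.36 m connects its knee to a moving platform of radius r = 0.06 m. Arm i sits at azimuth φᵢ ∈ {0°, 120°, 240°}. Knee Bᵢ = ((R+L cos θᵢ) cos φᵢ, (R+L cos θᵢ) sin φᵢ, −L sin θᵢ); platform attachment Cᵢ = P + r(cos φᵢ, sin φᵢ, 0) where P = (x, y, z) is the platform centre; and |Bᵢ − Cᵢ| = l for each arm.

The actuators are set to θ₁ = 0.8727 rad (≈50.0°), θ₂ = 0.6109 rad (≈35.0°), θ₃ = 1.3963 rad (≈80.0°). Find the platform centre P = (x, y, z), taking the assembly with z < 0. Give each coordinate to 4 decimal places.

O1 = (0.2486·cos0.0°, 0.2486·sin0.0°, -0.1532) = (0.2486, 0.0000, -0.1532)
φ2=120.0°: virtual centre (-0.1419, 0.2458, -0.1147), radius l
O3 = (0.1547·cos240.0°, 0.1547·sin240.0°, -0.1970) = (-0.0774, -0.1340, -0.1970)
eliminate P² terms by subtracting sphere 1 from 2 and 3
linear system: -0.7809x+0.4916y = 0.0085−0.0770z; -0.6518x+-0.2680y = -0.0225−-0.0875z
det = 0.5297;  x = 0.0166+-0.0423z,  y = 0.0436+-0.2237z
into |P−O₁|² = l²: 1.0518z² + 0.3065z + -0.0504 = 0;  Δ = 0.3061;  z = -0.4087 or 0.1173 → z<0 root = -0.4087
x = 0.0339, y = 0.1351

(0.0339, 0.1351, -0.4087)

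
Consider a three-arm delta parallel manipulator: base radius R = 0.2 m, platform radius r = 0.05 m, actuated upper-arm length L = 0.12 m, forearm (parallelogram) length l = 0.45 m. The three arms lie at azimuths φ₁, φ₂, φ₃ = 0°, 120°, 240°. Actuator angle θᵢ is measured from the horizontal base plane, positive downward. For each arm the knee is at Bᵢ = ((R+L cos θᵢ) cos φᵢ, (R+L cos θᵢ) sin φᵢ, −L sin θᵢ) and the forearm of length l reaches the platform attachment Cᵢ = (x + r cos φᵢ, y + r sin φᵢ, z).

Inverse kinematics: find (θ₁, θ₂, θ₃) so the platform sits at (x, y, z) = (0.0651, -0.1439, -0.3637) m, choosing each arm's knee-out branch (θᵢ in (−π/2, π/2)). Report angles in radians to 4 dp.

φ1=0.0° → target in arm frame (0.0651, -0.1439)
  A=0.0849, B=-0.3637, C=(l²−L²−A²−y'²−z²)/(2L)=0.1163
  √(A²+B²)=0.3735;  θ1 = -1.3415+1.2542 ≈ -0.0873
φ2=120.0° → target in arm frame (-0.1572, 0.0156)
  A=0.3072, B=-0.3637, C=(l²−L²−A²−y'²−z²)/(2L)=-0.1616
  γ=atan2(-0.3637,0.3072)=-0.8695;  ψ=arccos(-0.3394)=1.9170;  θ2=γ+ψ≈1.0476
arm 3 (φ=240.0°): x'=0.0921, y'=0.1283
  A cos θ + B sin θ = C:  0.0579·cos θ + -0.3637·sin θ = 0.1500
  √(A²+B²)=0.3683;  θ3 = -1.4128+1.1513 ≈ -0.2615

θ₁ = -0.0873, θ₂ = 1.0476, θ₃ = -0.2615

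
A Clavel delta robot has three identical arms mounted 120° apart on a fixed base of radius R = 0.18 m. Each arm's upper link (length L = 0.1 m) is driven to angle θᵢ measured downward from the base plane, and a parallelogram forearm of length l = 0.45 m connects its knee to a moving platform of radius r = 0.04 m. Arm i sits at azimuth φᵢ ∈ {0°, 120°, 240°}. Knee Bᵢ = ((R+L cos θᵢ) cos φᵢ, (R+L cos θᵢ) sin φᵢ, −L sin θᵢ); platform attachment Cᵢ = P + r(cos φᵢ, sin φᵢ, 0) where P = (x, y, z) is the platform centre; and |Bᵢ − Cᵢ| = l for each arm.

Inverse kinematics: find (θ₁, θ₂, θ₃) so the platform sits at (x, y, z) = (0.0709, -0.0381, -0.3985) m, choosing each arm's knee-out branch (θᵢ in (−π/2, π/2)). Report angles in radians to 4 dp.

θ₁ = -0.1748, θ₂ = 0.6107, θ₃ = 0.2613

φ1=0.0° → target in arm frame (0.0709, -0.0381)
  A cos θ + B sin θ = C:  0.0691·cos θ + -0.3985·sin θ = 0.1374
  γ=atan2(-0.3985,0.0691)=-1.3991;  ψ=arccos(0.3396)=1.2243;  θ1=γ+ψ≈-0.1748
rotate P by −φ2: (-0.0684, -0.0424, -0.3985)
  A=0.2084, B=-0.3985, C=(l²−L²−A²−y'²−z²)/(2L)=-0.0577
  γ=atan2(-0.3985,0.2084)=-1.0889;  ψ=arccos(-0.1284)=1.6995;  θ2=γ+ψ≈0.6107
φ3=240.0° → target in arm frame (-0.0025, 0.0805)
  e−x'=0.1425;  (l²−L²−(e−x')²−y'²−z²)/2L = 0.0347
  θ3 = atan2(B,A) + arccos(C/0.4232) = 0.2613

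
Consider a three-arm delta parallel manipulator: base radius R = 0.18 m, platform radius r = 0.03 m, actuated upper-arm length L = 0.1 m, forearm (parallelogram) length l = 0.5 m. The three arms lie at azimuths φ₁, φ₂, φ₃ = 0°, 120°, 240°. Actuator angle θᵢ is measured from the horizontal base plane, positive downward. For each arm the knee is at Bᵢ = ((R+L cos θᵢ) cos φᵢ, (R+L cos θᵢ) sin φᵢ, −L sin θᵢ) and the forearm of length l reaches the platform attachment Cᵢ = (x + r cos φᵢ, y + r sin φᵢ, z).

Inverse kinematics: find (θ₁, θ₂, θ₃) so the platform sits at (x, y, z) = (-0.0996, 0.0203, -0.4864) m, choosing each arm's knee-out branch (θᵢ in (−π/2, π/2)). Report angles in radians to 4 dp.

θ₁ = 1.0473, θ₂ = 0.2617, θ₃ = 0.4362

φ1=0.0° → target in arm frame (-0.0996, 0.0203)
  A=0.2496, B=-0.4864, C=(l²−L²−A²−y'²−z²)/(2L)=-0.2965
  θ1 = atan2(B,A) + arccos(C/0.5467) = 1.0473
rotate P by −φ2: (0.0674, 0.0761, -0.4864)
  e−x'=0.0826;  (l²−L²−(e−x')²−y'²−z²)/2L = -0.0460
  γ=atan2(-0.4864,0.0826)=-1.4025;  ψ=arccos(-0.0933)=1.6642;  θ2=γ+ψ≈0.2617
arm 3 (φ=240.0°): x'=0.0322, y'=-0.0964
  e−x'=0.1178;  (l²−L²−(e−x')²−y'²−z²)/2L = -0.0988
  θ3 = atan2(B,A) + arccos(C/0.5005) = 0.4362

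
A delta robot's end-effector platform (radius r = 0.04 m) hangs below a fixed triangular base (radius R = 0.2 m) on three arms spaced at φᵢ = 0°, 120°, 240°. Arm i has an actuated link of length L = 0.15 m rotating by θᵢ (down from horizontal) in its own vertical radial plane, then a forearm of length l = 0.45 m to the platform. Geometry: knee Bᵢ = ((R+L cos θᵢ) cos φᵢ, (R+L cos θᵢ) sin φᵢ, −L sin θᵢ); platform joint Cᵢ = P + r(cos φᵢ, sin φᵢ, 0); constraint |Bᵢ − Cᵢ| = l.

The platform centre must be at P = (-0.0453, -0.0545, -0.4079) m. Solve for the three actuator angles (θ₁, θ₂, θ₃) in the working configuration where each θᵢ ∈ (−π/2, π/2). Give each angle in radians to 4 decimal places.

φ1=0.0° → target in arm frame (-0.0453, -0.0545)
  A=0.2053, B=-0.4079, C=(l²−L²−A²−y'²−z²)/(2L)=-0.1050
  √(A²+B²)=0.4567;  θ1 = -1.1045+1.8028 ≈ 0.6983
φ2=120.0° → target in arm frame (-0.0245, 0.0665)
  A cos θ + B sin θ = C:  0.1845·cos θ + -0.4079·sin θ = -0.0829
  θ2 = atan2(B,A) + arccos(C/0.4477) = 0.6110
arm 3 (φ=240.0°): x'=0.0698, y'=-0.0120
  e−x'=0.0902;  (l²−L²−(e−x')²−y'²−z²)/2L = 0.0178
  √(A²+B²)=0.4177;  θ3 = -1.3533+1.5281 ≈ 0.1748

θ₁ = 0.6983, θ₂ = 0.6110, θ₃ = 0.1748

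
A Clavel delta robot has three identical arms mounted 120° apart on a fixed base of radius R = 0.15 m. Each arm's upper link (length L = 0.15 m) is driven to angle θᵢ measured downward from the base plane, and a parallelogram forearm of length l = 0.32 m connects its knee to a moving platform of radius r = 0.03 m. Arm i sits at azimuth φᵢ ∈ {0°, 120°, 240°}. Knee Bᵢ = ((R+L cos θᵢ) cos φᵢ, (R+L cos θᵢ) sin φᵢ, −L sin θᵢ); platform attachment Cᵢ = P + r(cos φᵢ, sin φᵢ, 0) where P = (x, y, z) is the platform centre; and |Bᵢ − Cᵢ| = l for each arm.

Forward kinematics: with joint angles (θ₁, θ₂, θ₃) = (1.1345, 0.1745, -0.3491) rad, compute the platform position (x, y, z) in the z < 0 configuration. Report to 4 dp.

φ1=0.0°: virtual centre (0.1834, 0.0000, -0.1359), radius l
φ2=120.0°: virtual centre (-0.1339, 0.2319, -0.0260), radius l
S3 = (0.2610·cos240.0°, 0.2610·sin240.0°, 0.0513) = (-0.1305, -0.2260, 0.0513)
subtract pairs → two planes through P
linear system: -0.6345x+0.4637y = 0.0202−0.2198z; -0.6277x+-0.4520y = 0.0186−0.3745z
det = 0.5779;  x = -0.0308+0.4725z,  y = 0.0015+0.1724z
quadratic in z: (1.2529)z²+(0.0701)z+(-0.0381)=0, √Δ=0.4423 → z ∈ {-0.2045, 0.1485}; z = -0.2045 (taking z<0)
x = -0.1274, y = -0.0337

(-0.1274, -0.0337, -0.2045)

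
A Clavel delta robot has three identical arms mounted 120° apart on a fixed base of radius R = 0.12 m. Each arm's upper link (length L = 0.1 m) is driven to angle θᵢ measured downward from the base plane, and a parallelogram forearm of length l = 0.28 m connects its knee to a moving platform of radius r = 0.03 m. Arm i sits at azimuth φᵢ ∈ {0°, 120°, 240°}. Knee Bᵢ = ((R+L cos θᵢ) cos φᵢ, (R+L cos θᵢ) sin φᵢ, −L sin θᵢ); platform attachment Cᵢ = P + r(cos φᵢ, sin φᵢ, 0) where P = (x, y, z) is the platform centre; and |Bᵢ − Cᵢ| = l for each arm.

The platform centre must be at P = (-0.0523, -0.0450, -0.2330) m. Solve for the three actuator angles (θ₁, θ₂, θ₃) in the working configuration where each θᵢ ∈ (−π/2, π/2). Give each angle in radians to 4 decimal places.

θ₁ = 0.6983, θ₂ = 0.4363, θ₃ = -0.1741

rotate P by −φ1: (-0.0523, -0.0450, -0.2330)
  e−x'=0.1423;  (l²−L²−(e−x')²−y'²−z²)/2L = -0.0408
  √(A²+B²)=0.2730;  θ1 = -1.0225+1.7209 ≈ 0.6983
φ2=120.0° → target in arm frame (-0.0128, 0.0678)
  e−x'=0.1028;  (l²−L²−(e−x')²−y'²−z²)/2L = -0.0053
  γ=atan2(-0.2330,0.1028)=-1.1552;  ψ=arccos(-0.0208)=1.5916;  θ2=γ+ψ≈0.4363
arm 3 (φ=240.0°): x'=0.0651, y'=-0.0228
  A=0.0249, B=-0.2330, C=(l²−L²−A²−y'²−z²)/(2L)=0.0649
  γ=atan2(-0.2330,0.0249)=-1.4644;  ψ=arccos(0.2768)=1.2903;  θ3=γ+ψ≈-0.1741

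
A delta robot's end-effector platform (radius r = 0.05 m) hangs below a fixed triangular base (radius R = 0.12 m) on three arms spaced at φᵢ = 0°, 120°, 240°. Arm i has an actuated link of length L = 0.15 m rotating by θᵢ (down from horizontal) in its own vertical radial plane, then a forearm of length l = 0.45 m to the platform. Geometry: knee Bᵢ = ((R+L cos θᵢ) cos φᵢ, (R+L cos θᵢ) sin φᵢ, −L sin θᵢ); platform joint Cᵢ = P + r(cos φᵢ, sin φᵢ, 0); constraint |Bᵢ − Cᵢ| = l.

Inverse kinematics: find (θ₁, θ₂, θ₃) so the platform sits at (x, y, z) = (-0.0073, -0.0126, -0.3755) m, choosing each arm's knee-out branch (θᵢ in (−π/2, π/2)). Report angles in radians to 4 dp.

φ1=0.0° → target in arm frame (-0.0073, -0.0126)
  A=0.0773, B=-0.3755, C=(l²−L²−A²−y'²−z²)/(2L)=0.1096
  √(A²+B²)=0.3834;  θ1 = -1.3678+1.2810 ≈ -0.0868
φ2=120.0° → target in arm frame (-0.0073, 0.0126)
  A cos θ + B sin θ = C:  0.0773·cos θ + -0.3755·sin θ = 0.1096
  θ2 = atan2(B,A) + arccos(C/0.3834) = -0.0869
φ3=240.0° → target in arm frame (0.0146, 0.0000)
  e−x'=0.0554;  (l²−L²−(e−x')²−y'²−z²)/2L = 0.1198
  √(A²+B²)=0.3796;  θ3 = -1.4242+1.2498 ≈ -0.1744

θ₁ = -0.0868, θ₂ = -0.0869, θ₃ = -0.1744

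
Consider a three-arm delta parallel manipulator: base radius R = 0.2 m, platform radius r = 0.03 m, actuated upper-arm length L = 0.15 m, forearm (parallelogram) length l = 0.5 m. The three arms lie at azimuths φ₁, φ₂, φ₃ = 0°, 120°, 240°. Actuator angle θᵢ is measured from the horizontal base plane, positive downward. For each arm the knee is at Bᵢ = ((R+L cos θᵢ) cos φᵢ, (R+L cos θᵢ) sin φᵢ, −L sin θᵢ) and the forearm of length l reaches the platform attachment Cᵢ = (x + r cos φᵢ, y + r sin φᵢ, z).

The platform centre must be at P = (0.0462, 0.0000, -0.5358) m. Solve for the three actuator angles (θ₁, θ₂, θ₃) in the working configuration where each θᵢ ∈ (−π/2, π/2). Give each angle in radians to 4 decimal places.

arm 1 (φ=0.0°): x'=0.0462, y'=0.0000
  e−x'=0.1238;  (l²−L²−(e−x')²−y'²−z²)/2L = -0.2497
  θ1 = atan2(B,A) + arccos(C/0.5499) = 0.6984
arm 2 (φ=120.0°): x'=-0.0231, y'=-0.0400
  e−x'=0.1931;  (l²−L²−(e−x')²−y'²−z²)/2L = -0.3282
  θ2 = atan2(B,A) + arccos(C/0.5695) = 0.9601
φ3=240.0° → target in arm frame (-0.0231, 0.0400)
  e−x'=0.1931;  (l²−L²−(e−x')²−y'²−z²)/2L = -0.3282
  γ=atan2(-0.5358,0.1931)=-1.2249;  ψ=arccos(-0.5763)=2.1850;  θ3=γ+ψ≈0.9601

θ₁ = 0.6984, θ₂ = 0.9601, θ₃ = 0.9601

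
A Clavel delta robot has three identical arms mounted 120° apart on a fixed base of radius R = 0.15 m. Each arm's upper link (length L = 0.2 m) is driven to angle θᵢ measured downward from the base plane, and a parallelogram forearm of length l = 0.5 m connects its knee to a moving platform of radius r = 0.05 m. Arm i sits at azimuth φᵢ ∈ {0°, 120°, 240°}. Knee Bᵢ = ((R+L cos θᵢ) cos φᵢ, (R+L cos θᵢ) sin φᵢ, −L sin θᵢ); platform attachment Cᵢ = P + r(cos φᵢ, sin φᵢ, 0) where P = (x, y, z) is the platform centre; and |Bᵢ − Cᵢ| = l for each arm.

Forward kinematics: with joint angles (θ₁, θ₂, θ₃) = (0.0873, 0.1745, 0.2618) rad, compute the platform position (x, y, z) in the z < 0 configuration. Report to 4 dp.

O1 = (0.2992·cos0.0°, 0.2992·sin0.0°, -0.0174) = (0.2992, 0.0000, -0.0174)
φ2=120.0°: virtual centre (-0.1485, 0.2572, -0.0347), radius l
arm 3 at φ=240.0°: (R−r)+L cos θ3 = 0.2932;  O3 = (-0.1466, -0.2539, -0.0518)
|O₂|²−|O₁|² = -0.0005;  |O₃|²−|O₁|² = -0.0012
plane₁₂: -0.8954x+0.5144y+-0.0346z = -0.0005
Cramer: x(z) = 0.0009-0.0579z;  y(z) = 0.0007-0.0336z
quadratic in z: (1.0045)z²+(0.0694)z+(-0.1607)=0, √Δ=0.8066 → z ∈ {-0.4360, 0.3670}; z = -0.4360 (taking z<0)
x = 0.0262, y = 0.0154

(0.0262, 0.0154, -0.4360)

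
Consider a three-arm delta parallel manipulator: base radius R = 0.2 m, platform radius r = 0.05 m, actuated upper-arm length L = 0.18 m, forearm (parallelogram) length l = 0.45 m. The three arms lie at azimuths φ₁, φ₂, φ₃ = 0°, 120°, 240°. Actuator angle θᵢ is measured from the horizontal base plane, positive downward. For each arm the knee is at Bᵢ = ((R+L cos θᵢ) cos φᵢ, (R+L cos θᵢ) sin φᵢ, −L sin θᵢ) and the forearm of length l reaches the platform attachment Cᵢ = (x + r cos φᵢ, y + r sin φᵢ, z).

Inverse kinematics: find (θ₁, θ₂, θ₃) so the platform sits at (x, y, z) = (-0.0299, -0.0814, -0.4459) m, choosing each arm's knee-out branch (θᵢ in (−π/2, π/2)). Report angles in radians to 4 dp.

θ₁ = 0.7854, θ₂ = 0.8727, θ₃ = 0.3494

φ1=0.0° → target in arm frame (-0.0299, -0.0814)
  A cos θ + B sin θ = C:  0.1799·cos θ + -0.4459·sin θ = -0.1881
  √(A²+B²)=0.4808;  θ1 = -1.1873+1.9727 ≈ 0.7854
arm 2 (φ=120.0°): x'=-0.0555, y'=0.0666
  e−x'=0.2055;  (l²−L²−(e−x')²−y'²−z²)/2L = -0.2095
  √(A²+B²)=0.4910;  θ2 = -1.1389+2.0116 ≈ 0.8727
arm 3 (φ=240.0°): x'=0.0854, y'=0.0148
  A=0.0646, B=-0.4459, C=(l²−L²−A²−y'²−z²)/(2L)=-0.0920
  √(A²+B²)=0.4505;  θ3 = -1.4270+1.7764 ≈ 0.3494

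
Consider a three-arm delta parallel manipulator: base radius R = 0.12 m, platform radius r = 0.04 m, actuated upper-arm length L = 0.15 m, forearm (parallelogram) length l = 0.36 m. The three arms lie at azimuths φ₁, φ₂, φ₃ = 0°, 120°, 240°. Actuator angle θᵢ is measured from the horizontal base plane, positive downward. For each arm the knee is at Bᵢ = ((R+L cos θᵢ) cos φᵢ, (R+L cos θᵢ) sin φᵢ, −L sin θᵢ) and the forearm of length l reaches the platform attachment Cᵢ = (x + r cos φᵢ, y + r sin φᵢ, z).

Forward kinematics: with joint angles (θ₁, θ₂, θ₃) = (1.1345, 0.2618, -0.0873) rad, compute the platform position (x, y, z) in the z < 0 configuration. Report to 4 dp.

(-0.1719, -0.0402, -0.3050)

arm 1 at φ=0.0°: (R−r)+L cos θ1 = 0.1434;  S1 = (0.1434, 0.0000, -0.1359)
S2 = (0.2249·cos120.0°, 0.2249·sin120.0°, -0.0388) = (-0.1124, 0.1948, -0.0388)
arm 3 at φ=240.0°: (R−r)+L cos θ3 = 0.2294;  S3 = (-0.1147, -0.1987, 0.0131)
eliminate P² terms by subtracting sphere 1 from 2 and 3
[-0.5117 0.3895 0.1943]·P = 0.0130;  [-0.5162 -0.3974 0.2981]·P = 0.0138
Cramer: x(z) = -0.0261+0.4780z;  y(z) = -0.0008+0.1292z
into |P−S₁|² = l²: 1.2451z² + 0.1097z + -0.0824 = 0;  Δ = 0.4224;  z = -0.3050 or 0.2169 → z<0 root = -0.3050
x = -0.1719, y = -0.0402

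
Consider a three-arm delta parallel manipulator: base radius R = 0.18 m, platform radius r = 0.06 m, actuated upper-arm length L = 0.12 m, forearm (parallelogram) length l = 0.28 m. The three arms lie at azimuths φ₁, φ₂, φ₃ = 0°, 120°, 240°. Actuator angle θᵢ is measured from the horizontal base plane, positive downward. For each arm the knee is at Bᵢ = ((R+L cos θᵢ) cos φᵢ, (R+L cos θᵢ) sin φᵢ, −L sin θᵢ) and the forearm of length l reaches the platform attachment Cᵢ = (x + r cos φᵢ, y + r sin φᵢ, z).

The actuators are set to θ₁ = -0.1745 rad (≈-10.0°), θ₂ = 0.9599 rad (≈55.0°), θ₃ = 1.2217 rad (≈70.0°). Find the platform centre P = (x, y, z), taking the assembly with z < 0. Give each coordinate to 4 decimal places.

arm 1 at φ=0.0°: ρ1 = 0.2382;  S1 = (0.2382, 0.0000, 0.0208)
φ2=120.0°: virtual centre (-0.0944, 0.1635, -0.0983), radius l
S3 = (0.1610·cos240.0°, 0.1610·sin240.0°, -0.1128) = (-0.0805, -0.1395, -0.1128)
subtract pairs → two planes through P
linear system: -0.6652x+0.3271y = -0.0118−-0.2383z; -0.6374x+-0.2789y = -0.0185−-0.2672z
det = 0.3940;  x = 0.0238+-0.3905z,  y = 0.0121+-0.0656z
quadratic in z: (1.1568)z²+(0.1242)z+(-0.0318)=0, √Δ=0.4034 → z ∈ {-0.2281, 0.1207}; z = -0.2281 (taking z<0)
x = 0.1128, y = 0.0271

(0.1128, 0.0271, -0.2281)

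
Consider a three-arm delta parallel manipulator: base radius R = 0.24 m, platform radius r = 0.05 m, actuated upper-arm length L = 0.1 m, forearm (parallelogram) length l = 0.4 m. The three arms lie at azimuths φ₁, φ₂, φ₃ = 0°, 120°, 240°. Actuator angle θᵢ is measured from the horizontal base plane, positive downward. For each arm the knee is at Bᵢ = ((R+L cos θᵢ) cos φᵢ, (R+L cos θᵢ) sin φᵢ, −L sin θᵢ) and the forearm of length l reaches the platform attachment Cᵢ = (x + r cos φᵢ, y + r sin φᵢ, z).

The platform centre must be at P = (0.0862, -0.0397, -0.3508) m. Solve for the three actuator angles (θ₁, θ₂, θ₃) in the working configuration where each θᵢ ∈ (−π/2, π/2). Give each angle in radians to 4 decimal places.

φ1=0.0° → target in arm frame (0.0862, -0.0397)
  A=0.1038, B=-0.3508, C=(l²−L²−A²−y'²−z²)/(2L)=0.0729
  √(A²+B²)=0.3658;  θ1 = -1.2831+1.3701 ≈ 0.0870
φ2=120.0° → target in arm frame (-0.0775, -0.0548)
  A=0.2675, B=-0.3508, C=(l²−L²−A²−y'²−z²)/(2L)=-0.2381
  θ2 = atan2(B,A) + arccos(C/0.4411) = 1.2214
rotate P by −φ3: (-0.0087, 0.0945, -0.3508)
  A=0.1987, B=-0.3508, C=(l²−L²−A²−y'²−z²)/(2L)=-0.1074
  γ=atan2(-0.3508,0.1987)=-1.0554;  ψ=arccos(-0.2664)=1.8404;  θ3=γ+ψ≈0.7850

θ₁ = 0.0870, θ₂ = 1.2214, θ₃ = 0.7850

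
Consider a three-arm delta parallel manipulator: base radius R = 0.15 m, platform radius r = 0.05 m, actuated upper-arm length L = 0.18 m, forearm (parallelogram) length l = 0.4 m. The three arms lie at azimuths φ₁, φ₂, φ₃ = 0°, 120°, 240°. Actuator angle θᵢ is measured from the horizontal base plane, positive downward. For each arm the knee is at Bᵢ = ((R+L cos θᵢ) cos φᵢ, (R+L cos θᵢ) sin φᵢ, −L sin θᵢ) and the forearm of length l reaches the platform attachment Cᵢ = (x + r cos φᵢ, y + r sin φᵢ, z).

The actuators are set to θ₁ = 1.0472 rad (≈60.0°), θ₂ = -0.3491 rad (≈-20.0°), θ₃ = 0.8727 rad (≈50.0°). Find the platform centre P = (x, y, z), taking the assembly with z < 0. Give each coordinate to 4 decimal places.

(-0.1304, 0.1622, -0.3321)

φ1=0.0°: virtual centre (0.1900, 0.0000, -0.1559), radius l
arm 2 at φ=120.0°: ρ2 = 0.2691;  S2 = (-0.1346, 0.2331, 0.0616)
S3 = (0.2157·cos240.0°, 0.2157·sin240.0°, -0.1379) = (-0.1078, -0.1868, -0.1379)
|S₂|²−|S₁|² = 0.0158;  |S₃|²−|S₁|² = 0.0051
[-0.6491 0.4662 0.4349]·P = 0.0158;  [-0.5957 -0.3736 0.0360]·P = 0.0051
Cramer: x(z) = -0.0160+0.3446z;  y(z) = 0.0117-0.4531z
quadratic in z: (1.3240)z²+(0.1592)z+(-0.0931)=0, √Δ=0.7202 → z ∈ {-0.3321, 0.2118}; z = -0.3321 (taking z<0)
x = -0.1304, y = 0.1622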